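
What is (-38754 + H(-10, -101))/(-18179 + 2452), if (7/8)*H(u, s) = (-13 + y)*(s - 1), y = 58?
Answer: 307998/110089 ≈ 2.7977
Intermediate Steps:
H(u, s) = -360/7 + 360*s/7 (H(u, s) = 8*((-13 + 58)*(s - 1))/7 = 8*(45*(-1 + s))/7 = 8*(-45 + 45*s)/7 = -360/7 + 360*s/7)
(-38754 + H(-10, -101))/(-18179 + 2452) = (-38754 + (-360/7 + (360/7)*(-101)))/(-18179 + 2452) = (-38754 + (-360/7 - 36360/7))/(-15727) = (-38754 - 36720/7)*(-1/15727) = -307998/7*(-1/15727) = 307998/110089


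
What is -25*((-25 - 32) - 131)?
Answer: 4700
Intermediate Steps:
-25*((-25 - 32) - 131) = -25*(-57 - 131) = -25*(-188) = 4700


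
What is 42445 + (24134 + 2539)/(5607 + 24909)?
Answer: 431759431/10172 ≈ 42446.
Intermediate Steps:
42445 + (24134 + 2539)/(5607 + 24909) = 42445 + 26673/30516 = 42445 + 26673*(1/30516) = 42445 + 8891/10172 = 431759431/10172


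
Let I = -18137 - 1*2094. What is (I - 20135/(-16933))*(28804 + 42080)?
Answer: -24281412586992/16933 ≈ -1.4340e+9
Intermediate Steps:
I = -20231 (I = -18137 - 2094 = -20231)
(I - 20135/(-16933))*(28804 + 42080) = (-20231 - 20135/(-16933))*(28804 + 42080) = (-20231 - 20135*(-1/16933))*70884 = (-20231 + 20135/16933)*70884 = -342551388/16933*70884 = -24281412586992/16933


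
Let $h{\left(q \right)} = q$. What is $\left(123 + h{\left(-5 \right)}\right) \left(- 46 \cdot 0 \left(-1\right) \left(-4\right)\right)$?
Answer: $0$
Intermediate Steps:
$\left(123 + h{\left(-5 \right)}\right) \left(- 46 \cdot 0 \left(-1\right) \left(-4\right)\right) = \left(123 - 5\right) \left(- 46 \cdot 0 \left(-1\right) \left(-4\right)\right) = 118 \left(- 46 \cdot 0 \left(-4\right)\right) = 118 \left(\left(-46\right) 0\right) = 118 \cdot 0 = 0$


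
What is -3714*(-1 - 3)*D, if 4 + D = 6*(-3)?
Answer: -326832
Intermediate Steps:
D = -22 (D = -4 + 6*(-3) = -4 - 18 = -22)
-3714*(-1 - 3)*D = -3714*(-1 - 3)*(-22) = -(-14856)*(-22) = -3714*88 = -326832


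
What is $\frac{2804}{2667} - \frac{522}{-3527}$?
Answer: $\frac{11281882}{9406509} \approx 1.1994$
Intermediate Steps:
$\frac{2804}{2667} - \frac{522}{-3527} = 2804 \cdot \frac{1}{2667} - - \frac{522}{3527} = \frac{2804}{2667} + \frac{522}{3527} = \frac{11281882}{9406509}$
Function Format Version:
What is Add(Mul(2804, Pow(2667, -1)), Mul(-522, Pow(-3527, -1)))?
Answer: Rational(11281882, 9406509) ≈ 1.1994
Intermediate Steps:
Add(Mul(2804, Pow(2667, -1)), Mul(-522, Pow(-3527, -1))) = Add(Mul(2804, Rational(1, 2667)), Mul(-522, Rational(-1, 3527))) = Add(Rational(2804, 2667), Rational(522, 3527)) = Rational(11281882, 9406509)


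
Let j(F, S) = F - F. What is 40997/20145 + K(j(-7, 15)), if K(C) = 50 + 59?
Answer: 2236802/20145 ≈ 111.04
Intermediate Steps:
j(F, S) = 0
K(C) = 109
40997/20145 + K(j(-7, 15)) = 40997/20145 + 109 = 2236802/20145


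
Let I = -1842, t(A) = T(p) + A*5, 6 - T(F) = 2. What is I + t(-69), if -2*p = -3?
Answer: -2183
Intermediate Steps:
p = 3/2 (p = -½*(-3) = 3/2 ≈ 1.5000)
T(F) = 4 (T(F) = 6 - 1*2 = 6 - 2 = 4)
t(A) = 4 + 5*A (t(A) = 4 + A*5 = 4 + 5*A)
I + t(-69) = -1842 + (4 + 5*(-69)) = -1842 + (4 - 345) = -1842 - 341 = -2183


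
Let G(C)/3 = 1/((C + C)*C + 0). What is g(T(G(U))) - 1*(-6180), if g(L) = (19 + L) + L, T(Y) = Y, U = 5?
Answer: 154978/25 ≈ 6199.1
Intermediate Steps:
G(C) = 3/(2*C**2) (G(C) = 3/((C + C)*C + 0) = 3/((2*C)*C + 0) = 3/(2*C**2 + 0) = 3/((2*C**2)) = 3*(1/(2*C**2)) = 3/(2*C**2))
g(L) = 19 + 2*L
g(T(G(U))) - 1*(-6180) = (19 + 2*((3/2)/5**2)) - 1*(-6180) = (19 + 2*((3/2)*(1/25))) + 6180 = (19 + 2*(3/50)) + 6180 = (19 + 3/25) + 6180 = 478/25 + 6180 = 154978/25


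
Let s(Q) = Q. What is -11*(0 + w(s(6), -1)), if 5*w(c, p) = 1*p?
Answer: 11/5 ≈ 2.2000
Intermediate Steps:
w(c, p) = p/5 (w(c, p) = (1*p)/5 = p/5)
-11*(0 + w(s(6), -1)) = -11*(0 + (⅕)*(-1)) = -11*(0 - ⅕) = -11*(-⅕) = 11/5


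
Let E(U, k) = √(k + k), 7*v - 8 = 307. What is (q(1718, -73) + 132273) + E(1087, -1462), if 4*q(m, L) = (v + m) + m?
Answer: 532573/4 + 2*I*√731 ≈ 1.3314e+5 + 54.074*I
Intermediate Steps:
v = 45 (v = 8/7 + (⅐)*307 = 8/7 + 307/7 = 45)
q(m, L) = 45/4 + m/2 (q(m, L) = ((45 + m) + m)/4 = (45 + 2*m)/4 = 45/4 + m/2)
E(U, k) = √2*√k (E(U, k) = √(2*k) = √2*√k)
(q(1718, -73) + 132273) + E(1087, -1462) = ((45/4 + (½)*1718) + 132273) + √2*√(-1462) = ((45/4 + 859) + 132273) + √2*(I*√1462) = (3481/4 + 132273) + 2*I*√731 = 532573/4 + 2*I*√731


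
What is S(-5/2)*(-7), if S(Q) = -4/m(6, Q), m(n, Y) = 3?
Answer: 28/3 ≈ 9.3333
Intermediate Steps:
S(Q) = -4/3
S(-5/2)*(-7) = -4/3*(-7) = 28/3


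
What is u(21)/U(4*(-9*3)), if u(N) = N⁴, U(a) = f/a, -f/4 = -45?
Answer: -583443/5 ≈ -1.1669e+5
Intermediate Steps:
f = 180 (f = -4*(-45) = 180)
U(a) = 180/a
u(21)/U(4*(-9*3)) = 21⁴/((180/((4*(-9*3))))) = 194481/((180/((4*(-27))))) = 194481/((180/(-108))) = 194481/((180*(-1/108))) = 194481/(-5/3) = 194481*(-⅗) = -583443/5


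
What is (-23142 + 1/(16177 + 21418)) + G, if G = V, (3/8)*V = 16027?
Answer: 2210210053/112785 ≈ 19597.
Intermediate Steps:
V = 128216/3 (V = (8/3)*16027 = 128216/3 ≈ 42739.)
G = 128216/3 ≈ 42739.
(-23142 + 1/(16177 + 21418)) + G = (-23142 + 1/(16177 + 21418)) + 128216/3 = (-23142 + 1/37595) + 128216/3 = -870023489/37595 + 128216/3 = 2210210053/112785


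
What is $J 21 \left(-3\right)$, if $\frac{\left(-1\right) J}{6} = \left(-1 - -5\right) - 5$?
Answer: $-378$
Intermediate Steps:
$J = 6$ ($J = - 6 \left(\left(-1 - -5\right) - 5\right) = - 6 \left(\left(-1 + 5\right) - 5\right) = - 6 \left(4 - 5\right) = \left(-6\right) \left(-1\right) = 6$)
$J 21 \left(-3\right) = 6 \cdot 21 \left(-3\right) = 126 \left(-3\right) = -378$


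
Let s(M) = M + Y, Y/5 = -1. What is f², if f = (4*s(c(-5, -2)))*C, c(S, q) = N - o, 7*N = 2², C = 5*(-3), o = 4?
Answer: 12531600/49 ≈ 2.5575e+5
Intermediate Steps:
Y = -5 (Y = 5*(-1) = -5)
C = -15
N = 4/7 (N = (⅐)*2² = (⅐)*4 = 4/7 ≈ 0.57143)
c(S, q) = -24/7 (c(S, q) = 4/7 - 1*4 = 4/7 - 4 = -24/7)
s(M) = -5 + M (s(M) = M - 5 = -5 + M)
f = 3540/7 (f = (4*(-5 - 24/7))*(-15) = (4*(-59/7))*(-15) = -236/7*(-15) = 3540/7 ≈ 505.71)
f² = (3540/7)² = 12531600/49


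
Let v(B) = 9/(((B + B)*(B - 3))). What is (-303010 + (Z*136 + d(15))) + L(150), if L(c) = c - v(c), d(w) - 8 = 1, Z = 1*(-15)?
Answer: -1493965901/4900 ≈ -3.0489e+5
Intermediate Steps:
Z = -15
d(w) = 9 (d(w) = 8 + 1 = 9)
v(B) = 9/(2*B*(-3 + B)) (v(B) = 9/(((2*B)*(-3 + B))) = 9/((2*B*(-3 + B))) = 9*(1/(2*B*(-3 + B))) = 9/(2*B*(-3 + B)))
L(c) = c - 9/(2*c*(-3 + c))
(-303010 + (Z*136 + d(15))) + L(150) = (-303010 + (-15*136 + 9)) + (150 - 9/2/(150*(-3 + 150))) = (-303010 + (-2040 + 9)) + (150 - 9/2*1/150/147) = (-303010 - 2031) + (150 - 9/2*1/150*1/147) = -305041 + (150 - 1/4900) = -305041 + 734999/4900 = -1493965901/4900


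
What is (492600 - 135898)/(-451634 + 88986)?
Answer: -178351/181324 ≈ -0.98360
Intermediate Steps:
(492600 - 135898)/(-451634 + 88986) = 356702/(-362648) = 356702*(-1/362648) = -178351/181324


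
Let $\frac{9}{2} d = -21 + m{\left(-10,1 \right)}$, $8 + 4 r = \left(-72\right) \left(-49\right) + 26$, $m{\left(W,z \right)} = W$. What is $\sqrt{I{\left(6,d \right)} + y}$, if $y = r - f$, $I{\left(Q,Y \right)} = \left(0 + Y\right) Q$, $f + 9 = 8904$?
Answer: $\frac{i \sqrt{289794}}{6} \approx 89.721 i$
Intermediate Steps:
$f = 8895$ ($f = -9 + 8904 = 8895$)
$r = \frac{1773}{2}$ ($r = -2 + \frac{\left(-72\right) \left(-49\right) + 26}{4} = -2 + \frac{3528 + 26}{4} = -2 + \frac{1}{4} \cdot 3554 = -2 + \frac{1777}{2} = \frac{1773}{2} \approx 886.5$)
$d = - \frac{62}{9}$ ($d = \frac{2 \left(-21 - 10\right)}{9} = \frac{2}{9} \left(-31\right) = - \frac{62}{9} \approx -6.8889$)
$I{\left(Q,Y \right)} = Q Y$ ($I{\left(Q,Y \right)} = Y Q = Q Y$)
$y = - \frac{16017}{2}$ ($y = \frac{1773}{2} - 8895 = - \frac{16017}{2} \approx -8008.5$)
$\sqrt{I{\left(6,d \right)} + y} = \sqrt{6 \left(- \frac{62}{9}\right) - \frac{16017}{2}} = \sqrt{- \frac{124}{3} - \frac{16017}{2}} = \sqrt{- \frac{48299}{6}} = \frac{i \sqrt{289794}}{6}$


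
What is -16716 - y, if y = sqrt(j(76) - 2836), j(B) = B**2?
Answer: -16716 - 14*sqrt(15) ≈ -16770.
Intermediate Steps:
y = 14*sqrt(15) (y = sqrt(76**2 - 2836) = sqrt(5776 - 2836) = sqrt(2940) = 14*sqrt(15) ≈ 54.222)
-16716 - y = -16716 - 14*sqrt(15)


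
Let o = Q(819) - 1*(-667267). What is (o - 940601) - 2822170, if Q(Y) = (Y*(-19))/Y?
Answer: -3095523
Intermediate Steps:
Q(Y) = -19 (Q(Y) = (-19*Y)/Y = -19)
o = 667248 (o = -19 - 1*(-667267) = -19 + 667267 = 667248)
(o - 940601) - 2822170 = (667248 - 940601) - 2822170 = -273353 - 2822170 = -3095523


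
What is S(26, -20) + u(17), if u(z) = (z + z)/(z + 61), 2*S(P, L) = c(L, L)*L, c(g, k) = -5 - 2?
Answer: 2747/39 ≈ 70.436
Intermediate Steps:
c(g, k) = -7
S(P, L) = -7*L/2 (S(P, L) = (-7*L)/2 = -7*L/2)
u(z) = 2*z/(61 + z) (u(z) = (2*z)/(61 + z) = 2*z/(61 + z))
S(26, -20) + u(17) = -7/2*(-20) + 2*17/(61 + 17) = 70 + 2*17/78 = 70 + 2*17*(1/78) = 70 + 17/39 = 2747/39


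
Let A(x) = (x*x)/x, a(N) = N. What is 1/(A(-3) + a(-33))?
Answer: -1/36 ≈ -0.027778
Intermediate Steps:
A(x) = x (A(x) = x**2/x = x)
1/(A(-3) + a(-33)) = 1/(-3 - 33) = 1/(-36) = -1/36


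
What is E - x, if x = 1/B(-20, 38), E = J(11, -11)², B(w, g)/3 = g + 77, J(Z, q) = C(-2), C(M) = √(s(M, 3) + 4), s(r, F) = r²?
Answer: 2759/345 ≈ 7.9971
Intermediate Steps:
C(M) = √(4 + M²) (C(M) = √(M² + 4) = √(4 + M²))
J(Z, q) = 2*√2 (J(Z, q) = √(4 + (-2)²) = √(4 + 4) = √8 = 2*√2)
B(w, g) = 231 + 3*g (B(w, g) = 3*(g + 77) = 3*(77 + g) = 231 + 3*g)
E = 8 (E = (2*√2)² = 8)
x = 1/345 (x = 1/(231 + 3*38) = 1/(231 + 114) = 1/345 ≈ 0.0028986)
E - x = 8 - 1*1/345 = 8 - 1/345 = 2759/345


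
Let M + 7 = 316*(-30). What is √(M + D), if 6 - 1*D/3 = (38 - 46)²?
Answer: I*√9661 ≈ 98.29*I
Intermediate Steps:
M = -9487 (M = -7 + 316*(-30) = -7 - 9480 = -9487)
D = -174 (D = 18 - 3*(38 - 46)² = 18 - 3*(-8)² = 18 - 3*64 = 18 - 192 = -174)
√(M + D) = √(-9487 - 174) = √(-9661) = I*√9661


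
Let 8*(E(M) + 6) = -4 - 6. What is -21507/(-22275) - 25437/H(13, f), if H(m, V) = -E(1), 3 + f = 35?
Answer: -755270999/215325 ≈ -3507.6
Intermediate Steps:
f = 32 (f = -3 + 35 = 32)
E(M) = -29/4 (E(M) = -6 + (-4 - 6)/8 = -6 + (⅛)*(-10) = -6 - 5/4 = -29/4)
H(m, V) = 29/4 (H(m, V) = -1*(-29/4) = 29/4)
-21507/(-22275) - 25437/H(13, f) = -21507/(-22275) - 25437/29/4 = -21507*(-1/22275) - 25437*4/29 = 7169/7425 - 101748/29 = -755270999/215325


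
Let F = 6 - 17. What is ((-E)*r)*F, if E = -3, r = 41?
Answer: -1353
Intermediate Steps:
F = -11
((-E)*r)*F = (-1*(-3)*41)*(-11) = (3*41)*(-11) = 123*(-11) = -1353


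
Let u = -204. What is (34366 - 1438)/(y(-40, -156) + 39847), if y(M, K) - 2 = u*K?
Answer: 1568/3413 ≈ 0.45942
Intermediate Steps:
y(M, K) = 2 - 204*K
(34366 - 1438)/(y(-40, -156) + 39847) = (34366 - 1438)/((2 - 204*(-156)) + 39847) = 32928/((2 + 31824) + 39847) = 32928/(31826 + 39847) = 32928/71673 = 32928*(1/71673) = 1568/3413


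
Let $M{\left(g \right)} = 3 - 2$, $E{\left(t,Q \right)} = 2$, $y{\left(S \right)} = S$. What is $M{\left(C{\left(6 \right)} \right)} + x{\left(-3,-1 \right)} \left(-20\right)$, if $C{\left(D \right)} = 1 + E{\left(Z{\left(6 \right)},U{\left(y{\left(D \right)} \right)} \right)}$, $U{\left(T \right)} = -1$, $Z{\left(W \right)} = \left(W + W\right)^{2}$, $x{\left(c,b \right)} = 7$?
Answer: $-139$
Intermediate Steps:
$Z{\left(W \right)} = 4 W^{2}$ ($Z{\left(W \right)} = \left(2 W\right)^{2} = 4 W^{2}$)
$C{\left(D \right)} = 3$ ($C{\left(D \right)} = 1 + 2 = 3$)
$M{\left(g \right)} = 1$
$M{\left(C{\left(6 \right)} \right)} + x{\left(-3,-1 \right)} \left(-20\right) = 1 + 7 \left(-20\right) = 1 - 140 = -139$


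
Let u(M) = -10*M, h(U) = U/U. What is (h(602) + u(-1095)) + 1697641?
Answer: 1708592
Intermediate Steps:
h(U) = 1
(h(602) + u(-1095)) + 1697641 = (1 - 10*(-1095)) + 1697641 = (1 + 10950) + 1697641 = 10951 + 1697641 = 1708592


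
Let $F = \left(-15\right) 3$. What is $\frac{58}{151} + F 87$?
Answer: $- \frac{591107}{151} \approx -3914.6$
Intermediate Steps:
$F = -45$
$\frac{58}{151} + F 87 = \frac{58}{151} - 3915 = - \frac{591107}{151}$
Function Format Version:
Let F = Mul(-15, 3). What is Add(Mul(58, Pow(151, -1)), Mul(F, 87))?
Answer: Rational(-591107, 151) ≈ -3914.6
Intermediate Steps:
F = -45
Add(Mul(58, Pow(151, -1)), Mul(F, 87)) = Add(Mul(58, Pow(151, -1)), Mul(-45, 87)) = Add(Mul(58, Rational(1, 151)), -3915) = Add(Rational(58, 151), -3915) = Rational(-591107, 151)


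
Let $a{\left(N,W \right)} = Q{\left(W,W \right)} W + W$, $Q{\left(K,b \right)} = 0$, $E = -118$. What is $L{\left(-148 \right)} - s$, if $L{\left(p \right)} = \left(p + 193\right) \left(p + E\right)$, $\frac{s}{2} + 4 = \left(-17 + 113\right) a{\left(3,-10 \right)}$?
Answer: $-10042$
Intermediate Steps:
$a{\left(N,W \right)} = W$ ($a{\left(N,W \right)} = 0 W + W = 0 + W = W$)
$s = -1928$ ($s = -8 + 2 \left(-17 + 113\right) \left(-10\right) = -8 + 2 \cdot 96 \left(-10\right) = -8 + 2 \left(-960\right) = -8 - 1920 = -1928$)
$L{\left(p \right)} = \left(-118 + p\right) \left(193 + p\right)$ ($L{\left(p \right)} = \left(p + 193\right) \left(p - 118\right) = \left(193 + p\right) \left(-118 + p\right) = \left(-118 + p\right) \left(193 + p\right)$)
$L{\left(-148 \right)} - s = \left(-22774 + \left(-148\right)^{2} + 75 \left(-148\right)\right) - -1928 = \left(-22774 + 21904 - 11100\right) + 1928 = -11970 + 1928 = -10042$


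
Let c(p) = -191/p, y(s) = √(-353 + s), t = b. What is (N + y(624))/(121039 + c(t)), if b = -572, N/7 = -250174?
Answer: -1001696696/69234499 + 572*√271/69234499 ≈ -14.468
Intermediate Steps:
N = -1751218 (N = 7*(-250174) = -1751218)
t = -572
(N + y(624))/(121039 + c(t)) = (-1751218 + √(-353 + 624))/(121039 - 191/(-572)) = (-1751218 + √271)/(121039 - 191*(-1/572)) = (-1751218 + √271)/(121039 + 191/572) = (-1751218 + √271)/(69234499/572) = (-1751218 + √271)*(572/69234499) = -1001696696/69234499 + 572*√271/69234499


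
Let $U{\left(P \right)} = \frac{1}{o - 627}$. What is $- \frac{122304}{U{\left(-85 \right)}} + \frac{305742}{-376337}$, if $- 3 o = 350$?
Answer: $\frac{34229132400754}{376337} \approx 9.0953 \cdot 10^{7}$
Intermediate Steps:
$o = - \frac{350}{3}$ ($o = \left(- \frac{1}{3}\right) 350 = - \frac{350}{3} \approx -116.67$)
$U{\left(P \right)} = - \frac{3}{2231}$ ($U{\left(P \right)} = \frac{1}{- \frac{350}{3} - 627} = \frac{1}{- \frac{2231}{3}} = - \frac{3}{2231}$)
$- \frac{122304}{U{\left(-85 \right)}} + \frac{305742}{-376337} = - \frac{122304}{- \frac{3}{2231}} + \frac{305742}{-376337} = \left(-122304\right) \left(- \frac{2231}{3}\right) + 305742 \left(- \frac{1}{376337}\right) = 90953408 - \frac{305742}{376337} = \frac{34229132400754}{376337}$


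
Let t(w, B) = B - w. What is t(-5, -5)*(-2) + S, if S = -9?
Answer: -9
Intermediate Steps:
t(-5, -5)*(-2) + S = (-5 - 1*(-5))*(-2) - 9 = (-5 + 5)*(-2) - 9 = 0*(-2) - 9 = 0 - 9 = -9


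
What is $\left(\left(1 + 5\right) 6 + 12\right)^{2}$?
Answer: $2304$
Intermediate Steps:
$\left(\left(1 + 5\right) 6 + 12\right)^{2} = \left(6 \cdot 6 + 12\right)^{2} = \left(36 + 12\right)^{2} = 48^{2} = 2304$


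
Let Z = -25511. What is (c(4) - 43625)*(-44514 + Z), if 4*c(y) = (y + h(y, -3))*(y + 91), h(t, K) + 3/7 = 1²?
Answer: 21330665375/7 ≈ 3.0472e+9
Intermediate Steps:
h(t, K) = 4/7 (h(t, K) = -3/7 + 1² = -3/7 + 1 = 4/7)
c(y) = (91 + y)*(4/7 + y)/4 (c(y) = ((y + 4/7)*(y + 91))/4 = ((4/7 + y)*(91 + y))/4 = ((91 + y)*(4/7 + y))/4 = (91 + y)*(4/7 + y)/4)
(c(4) - 43625)*(-44514 + Z) = ((13 + (¼)*4² + (641/28)*4) - 43625)*(-44514 - 25511) = ((13 + (¼)*16 + 641/7) - 43625)*(-70025) = ((13 + 4 + 641/7) - 43625)*(-70025) = (760/7 - 43625)*(-70025) = -304615/7*(-70025) = 21330665375/7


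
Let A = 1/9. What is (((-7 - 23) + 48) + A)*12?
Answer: 652/3 ≈ 217.33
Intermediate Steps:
A = 1/9 ≈ 0.11111
(((-7 - 23) + 48) + A)*12 = (((-7 - 23) + 48) + 1/9)*12 = ((-30 + 48) + 1/9)*12 = (18 + 1/9)*12 = (163/9)*12 = 652/3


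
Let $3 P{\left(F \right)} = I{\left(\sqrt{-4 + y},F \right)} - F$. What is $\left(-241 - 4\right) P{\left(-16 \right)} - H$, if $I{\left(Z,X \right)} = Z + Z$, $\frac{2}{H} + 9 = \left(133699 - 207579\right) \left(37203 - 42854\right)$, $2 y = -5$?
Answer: $- \frac{1636583814326}{1252487613} - \frac{245 i \sqrt{26}}{3} \approx -1306.7 - 416.42 i$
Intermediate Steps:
$y = - \frac{5}{2}$ ($y = \frac{1}{2} \left(-5\right) = - \frac{5}{2} \approx -2.5$)
$H = \frac{2}{417495871}$ ($H = \frac{2}{-9 + \left(133699 - 207579\right) \left(37203 - 42854\right)} = \frac{2}{-9 - -417495880} = \frac{2}{-9 + 417495880} = \frac{2}{417495871} \approx 4.7905 \cdot 10^{-9}$)
$I{\left(Z,X \right)} = 2 Z$
$P{\left(F \right)} = - \frac{F}{3} + \frac{i \sqrt{26}}{3}$ ($P{\left(F \right)} = \frac{2 \sqrt{-4 - \frac{5}{2}} - F}{3} = \frac{2 \sqrt{- \frac{13}{2}} - F}{3} = \frac{2 \frac{i \sqrt{26}}{2} - F}{3} = \frac{i \sqrt{26} - F}{3} = \frac{- F + i \sqrt{26}}{3} = - \frac{F}{3} + \frac{i \sqrt{26}}{3}$)
$\left(-241 - 4\right) P{\left(-16 \right)} - H = \left(-241 - 4\right) \left(\left(- \frac{1}{3}\right) \left(-16\right) + \frac{i \sqrt{26}}{3}\right) - \frac{2}{417495871} = - 245 \left(\frac{16}{3} + \frac{i \sqrt{26}}{3}\right) - \frac{2}{417495871} = \left(- \frac{3920}{3} - \frac{245 i \sqrt{26}}{3}\right) - \frac{2}{417495871} = - \frac{1636583814326}{1252487613} - \frac{245 i \sqrt{26}}{3}$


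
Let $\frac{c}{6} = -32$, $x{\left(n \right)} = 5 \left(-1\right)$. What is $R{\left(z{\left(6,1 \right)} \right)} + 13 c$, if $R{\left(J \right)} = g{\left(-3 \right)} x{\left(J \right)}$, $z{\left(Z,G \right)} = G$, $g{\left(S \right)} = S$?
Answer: $-2481$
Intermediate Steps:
$x{\left(n \right)} = -5$
$c = -192$ ($c = 6 \left(-32\right) = -192$)
$R{\left(J \right)} = 15$ ($R{\left(J \right)} = \left(-3\right) \left(-5\right) = 15$)
$R{\left(z{\left(6,1 \right)} \right)} + 13 c = 15 + 13 \left(-192\right) = 15 - 2496 = -2481$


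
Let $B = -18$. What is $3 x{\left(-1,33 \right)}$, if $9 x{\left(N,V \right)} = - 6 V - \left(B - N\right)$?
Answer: $- \frac{181}{3} \approx -60.333$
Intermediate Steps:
$x{\left(N,V \right)} = 2 - \frac{2 V}{3} + \frac{N}{9}$ ($x{\left(N,V \right)} = \frac{- 6 V + \left(N - -18\right)}{9} = \frac{- 6 V + \left(N + 18\right)}{9} = \frac{- 6 V + \left(18 + N\right)}{9} = \frac{18 + N - 6 V}{9} = 2 - \frac{2 V}{3} + \frac{N}{9}$)
$3 x{\left(-1,33 \right)} = 3 \left(2 - 22 + \frac{1}{9} \left(-1\right)\right) = 3 \left(2 - 22 - \frac{1}{9}\right) = 3 \left(- \frac{181}{9}\right) = - \frac{181}{3}$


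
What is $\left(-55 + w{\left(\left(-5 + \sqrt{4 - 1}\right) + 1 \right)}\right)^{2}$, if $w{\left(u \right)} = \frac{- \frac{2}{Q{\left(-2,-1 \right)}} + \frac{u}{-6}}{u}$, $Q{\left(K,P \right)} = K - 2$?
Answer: $\frac{4654813}{1521} + \frac{4315 \sqrt{3}}{1014} \approx 3067.7$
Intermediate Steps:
$Q{\left(K,P \right)} = -2 + K$ ($Q{\left(K,P \right)} = K - 2 = -2 + K$)
$w{\left(u \right)} = \frac{\frac{1}{2} - \frac{u}{6}}{u}$ ($w{\left(u \right)} = \frac{- \frac{2}{-2 - 2} + \frac{u}{-6}}{u} = \frac{- \frac{2}{-4} + u \left(- \frac{1}{6}\right)}{u} = \frac{\left(-2\right) \left(- \frac{1}{4}\right) - \frac{u}{6}}{u} = \frac{\frac{1}{2} - \frac{u}{6}}{u}$)
$\left(-55 + w{\left(\left(-5 + \sqrt{4 - 1}\right) + 1 \right)}\right)^{2} = \left(-55 + \frac{3 - \left(\left(-5 + \sqrt{4 - 1}\right) + 1\right)}{6 \left(\left(-5 + \sqrt{4 - 1}\right) + 1\right)}\right)^{2} = \left(-55 + \frac{3 - \left(\left(-5 + \sqrt{3}\right) + 1\right)}{6 \left(\left(-5 + \sqrt{3}\right) + 1\right)}\right)^{2} = \left(-55 + \frac{3 - \left(-4 + \sqrt{3}\right)}{6 \left(-4 + \sqrt{3}\right)}\right)^{2} = \left(-55 + \frac{3 + \left(4 - \sqrt{3}\right)}{6 \left(-4 + \sqrt{3}\right)}\right)^{2} = \left(-55 + \frac{7 - \sqrt{3}}{6 \left(-4 + \sqrt{3}\right)}\right)^{2}$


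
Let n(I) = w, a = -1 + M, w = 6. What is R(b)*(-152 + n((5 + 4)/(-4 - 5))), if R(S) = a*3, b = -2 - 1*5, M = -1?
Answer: 876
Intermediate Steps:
b = -7 (b = -2 - 5 = -7)
a = -2 (a = -1 - 1 = -2)
n(I) = 6
R(S) = -6 (R(S) = -2*3 = -6)
R(b)*(-152 + n((5 + 4)/(-4 - 5))) = -6*(-152 + 6) = -6*(-146) = 876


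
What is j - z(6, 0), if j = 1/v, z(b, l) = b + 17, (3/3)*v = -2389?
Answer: -54948/2389 ≈ -23.000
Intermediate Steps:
v = -2389
z(b, l) = 17 + b
j = -1/2389 (j = 1/(-2389) = -1/2389 ≈ -0.00041859)
j - z(6, 0) = -1/2389 - (17 + 6) = -1/2389 - 1*23 = -1/2389 - 23 = -54948/2389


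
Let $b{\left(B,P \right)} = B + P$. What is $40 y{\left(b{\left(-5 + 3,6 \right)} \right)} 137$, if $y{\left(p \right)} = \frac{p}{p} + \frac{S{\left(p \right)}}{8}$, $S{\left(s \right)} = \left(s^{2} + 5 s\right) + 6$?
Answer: $34250$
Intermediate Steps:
$S{\left(s \right)} = 6 + s^{2} + 5 s$
$y{\left(p \right)} = \frac{7}{4} + \frac{p^{2}}{8} + \frac{5 p}{8}$ ($y{\left(p \right)} = \frac{p}{p} + \frac{6 + p^{2} + 5 p}{8} = 1 + \left(6 + p^{2} + 5 p\right) \frac{1}{8} = 1 + \left(\frac{3}{4} + \frac{p^{2}}{8} + \frac{5 p}{8}\right) = \frac{7}{4} + \frac{p^{2}}{8} + \frac{5 p}{8}$)
$40 y{\left(b{\left(-5 + 3,6 \right)} \right)} 137 = 40 \left(\frac{7}{4} + \frac{\left(\left(-5 + 3\right) + 6\right)^{2}}{8} + \frac{5 \left(\left(-5 + 3\right) + 6\right)}{8}\right) 137 = 40 \left(\frac{7}{4} + \frac{\left(-2 + 6\right)^{2}}{8} + \frac{5 \left(-2 + 6\right)}{8}\right) 137 = 40 \left(\frac{7}{4} + \frac{4^{2}}{8} + \frac{5}{8} \cdot 4\right) 137 = 40 \left(\frac{7}{4} + \frac{1}{8} \cdot 16 + \frac{5}{2}\right) 137 = 40 \left(\frac{7}{4} + 2 + \frac{5}{2}\right) 137 = 40 \cdot \frac{25}{4} \cdot 137 = 250 \cdot 137 = 34250$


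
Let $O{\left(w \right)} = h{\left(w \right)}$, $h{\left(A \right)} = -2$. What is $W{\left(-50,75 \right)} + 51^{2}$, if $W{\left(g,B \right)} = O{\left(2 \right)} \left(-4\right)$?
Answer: $2609$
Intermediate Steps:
$O{\left(w \right)} = -2$
$W{\left(g,B \right)} = 8$ ($W{\left(g,B \right)} = \left(-2\right) \left(-4\right) = 8$)
$W{\left(-50,75 \right)} + 51^{2} = 8 + 51^{2} = 8 + 2601 = 2609$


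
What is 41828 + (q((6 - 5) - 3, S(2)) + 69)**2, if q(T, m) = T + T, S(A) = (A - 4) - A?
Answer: 46053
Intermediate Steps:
S(A) = -4 (S(A) = (-4 + A) - A = -4)
q(T, m) = 2*T
41828 + (q((6 - 5) - 3, S(2)) + 69)**2 = 41828 + (2*((6 - 5) - 3) + 69)**2 = 41828 + (2*(1 - 3) + 69)**2 = 41828 + (2*(-2) + 69)**2 = 41828 + (-4 + 69)**2 = 41828 + 65**2 = 41828 + 4225 = 46053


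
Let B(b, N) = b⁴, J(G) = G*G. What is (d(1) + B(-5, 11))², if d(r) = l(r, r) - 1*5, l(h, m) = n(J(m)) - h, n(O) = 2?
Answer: 385641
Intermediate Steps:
J(G) = G²
l(h, m) = 2 - h
d(r) = -3 - r (d(r) = (2 - r) - 1*5 = (2 - r) - 5 = -3 - r)
(d(1) + B(-5, 11))² = ((-3 - 1*1) + (-5)⁴)² = ((-3 - 1) + 625)² = (-4 + 625)² = 621² = 385641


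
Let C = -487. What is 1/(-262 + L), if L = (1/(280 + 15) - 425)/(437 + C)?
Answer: -7375/1869563 ≈ -0.0039448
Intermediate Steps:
L = 62687/7375 (L = (1/(280 + 15) - 425)/(437 - 487) = (1/295 - 425)/(-50) = (1/295 - 425)*(-1/50) = -125374/295*(-1/50) = 62687/7375 ≈ 8.4999)
1/(-262 + L) = 1/(-262 + 62687/7375) = 1/(-1869563/7375) = -7375/1869563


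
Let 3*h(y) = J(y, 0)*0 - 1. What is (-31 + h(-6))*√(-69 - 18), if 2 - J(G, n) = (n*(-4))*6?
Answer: -94*I*√87/3 ≈ -292.26*I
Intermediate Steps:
J(G, n) = 2 + 24*n (J(G, n) = 2 - n*(-4)*6 = 2 - (-4*n)*6 = 2 - (-24)*n = 2 + 24*n)
h(y) = -⅓ (h(y) = ((2 + 24*0)*0 - 1)/3 = ((2 + 0)*0 - 1)/3 = (2*0 - 1)/3 = (0 - 1)/3 = (⅓)*(-1) = -⅓)
(-31 + h(-6))*√(-69 - 18) = (-31 - ⅓)*√(-69 - 18) = -94*I*√87/3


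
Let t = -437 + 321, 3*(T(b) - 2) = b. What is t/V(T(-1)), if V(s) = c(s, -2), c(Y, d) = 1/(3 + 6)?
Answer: -1044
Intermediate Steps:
T(b) = 2 + b/3
t = -116
c(Y, d) = 1/9
V(s) = 1/9
t/V(T(-1)) = -116/1/9 = -116*9 = -1044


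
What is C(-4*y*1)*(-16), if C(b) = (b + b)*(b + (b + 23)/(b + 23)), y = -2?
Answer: -2304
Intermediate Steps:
C(b) = 2*b*(1 + b) (C(b) = (2*b)*(b + (23 + b)/(23 + b)) = (2*b)*(b + 1) = (2*b)*(1 + b) = 2*b*(1 + b))
C(-4*y*1)*(-16) = (2*(-4*(-2)*1)*(1 - 4*(-2)*1))*(-16) = (2*(8*1)*(1 + 8*1))*(-16) = (2*8*(1 + 8))*(-16) = (2*8*9)*(-16) = 144*(-16) = -2304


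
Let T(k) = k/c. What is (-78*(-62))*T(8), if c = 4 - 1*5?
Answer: -38688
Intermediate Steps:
c = -1 (c = 4 - 5 = -1)
T(k) = -k (T(k) = k/(-1) = k*(-1) = -k)
(-78*(-62))*T(8) = (-78*(-62))*(-1*8) = 4836*(-8) = -38688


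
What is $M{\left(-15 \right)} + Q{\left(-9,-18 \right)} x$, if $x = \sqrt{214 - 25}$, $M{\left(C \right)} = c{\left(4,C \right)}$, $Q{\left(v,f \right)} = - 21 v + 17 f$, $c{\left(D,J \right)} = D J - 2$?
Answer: $-62 - 351 \sqrt{21} \approx -1670.5$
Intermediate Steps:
$c{\left(D,J \right)} = -2 + D J$
$M{\left(C \right)} = -2 + 4 C$
$x = 3 \sqrt{21}$ ($x = \sqrt{214 - 25} = \sqrt{189} = 3 \sqrt{21} \approx 13.748$)
$M{\left(-15 \right)} + Q{\left(-9,-18 \right)} x = \left(-2 + 4 \left(-15\right)\right) + \left(\left(-21\right) \left(-9\right) + 17 \left(-18\right)\right) 3 \sqrt{21} = \left(-2 - 60\right) + \left(189 - 306\right) 3 \sqrt{21} = -62 - 117 \cdot 3 \sqrt{21} = -62 - 351 \sqrt{21}$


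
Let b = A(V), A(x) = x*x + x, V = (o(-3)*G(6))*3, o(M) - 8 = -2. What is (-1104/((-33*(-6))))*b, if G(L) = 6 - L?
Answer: 0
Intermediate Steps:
o(M) = 6 (o(M) = 8 - 2 = 6)
V = 0 (V = (6*(6 - 1*6))*3 = (6*(6 - 6))*3 = (6*0)*3 = 0*3 = 0)
A(x) = x + x² (A(x) = x² + x = x + x²)
b = 0 (b = 0*(1 + 0) = 0*1 = 0)
(-1104/((-33*(-6))))*b = -1104/((-33*(-6)))*0 = -1104/198*0 = -1104*1/198*0 = -184/33*0 = 0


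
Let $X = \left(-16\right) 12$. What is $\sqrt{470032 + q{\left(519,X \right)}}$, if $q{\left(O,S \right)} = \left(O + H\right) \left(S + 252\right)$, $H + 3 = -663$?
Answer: $2 \sqrt{115303} \approx 679.13$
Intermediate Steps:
$H = -666$ ($H = -3 - 663 = -666$)
$X = -192$
$q{\left(O,S \right)} = \left(-666 + O\right) \left(252 + S\right)$ ($q{\left(O,S \right)} = \left(O - 666\right) \left(S + 252\right) = \left(-666 + O\right) \left(252 + S\right)$)
$\sqrt{470032 + q{\left(519,X \right)}} = \sqrt{470032 + \left(-167832 - -127872 + 252 \cdot 519 + 519 \left(-192\right)\right)} = \sqrt{470032 + \left(-167832 + 127872 + 130788 - 99648\right)} = \sqrt{470032 - 8820} = \sqrt{461212} = 2 \sqrt{115303}$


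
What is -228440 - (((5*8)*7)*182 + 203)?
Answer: -279603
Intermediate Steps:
-228440 - (((5*8)*7)*182 + 203) = -228440 - ((40*7)*182 + 203) = -228440 - (280*182 + 203) = -228440 - (50960 + 203) = -228440 - 1*51163 = -228440 - 51163 = -279603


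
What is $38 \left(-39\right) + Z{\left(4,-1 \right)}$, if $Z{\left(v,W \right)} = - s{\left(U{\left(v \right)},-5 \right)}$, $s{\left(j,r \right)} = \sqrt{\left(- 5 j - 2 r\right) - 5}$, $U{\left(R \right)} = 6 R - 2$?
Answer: $-1482 - i \sqrt{105} \approx -1482.0 - 10.247 i$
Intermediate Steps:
$U{\left(R \right)} = -2 + 6 R$
$s{\left(j,r \right)} = \sqrt{-5 - 5 j - 2 r}$
$Z{\left(v,W \right)} = - \sqrt{15 - 30 v}$ ($Z{\left(v,W \right)} = - \sqrt{-5 - 5 \left(-2 + 6 v\right) - -10} = - \sqrt{-5 - \left(-10 + 30 v\right) + 10} = - \sqrt{15 - 30 v}$)
$38 \left(-39\right) + Z{\left(4,-1 \right)} = 38 \left(-39\right) - \sqrt{15 - 120} = -1482 - \sqrt{15 - 120} = -1482 - \sqrt{-105} = -1482 - i \sqrt{105}$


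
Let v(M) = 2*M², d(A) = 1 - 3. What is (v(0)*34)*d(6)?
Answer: 0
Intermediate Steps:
d(A) = -2
(v(0)*34)*d(6) = ((2*0²)*34)*(-2) = ((2*0)*34)*(-2) = (0*34)*(-2) = 0*(-2) = 0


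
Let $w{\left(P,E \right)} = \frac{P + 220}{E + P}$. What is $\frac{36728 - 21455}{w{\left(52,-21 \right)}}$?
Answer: $\frac{473463}{272} \approx 1740.7$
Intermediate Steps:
$w{\left(P,E \right)} = \frac{220 + P}{E + P}$
$\frac{36728 - 21455}{w{\left(52,-21 \right)}} = \frac{36728 - 21455}{\frac{1}{-21 + 52} \left(220 + 52\right)} = \frac{36728 - 21455}{\frac{1}{31} \cdot 272} = \frac{15273}{\frac{1}{31} \cdot 272} = \frac{15273}{\frac{272}{31}} = 15273 \cdot \frac{31}{272} = \frac{473463}{272}$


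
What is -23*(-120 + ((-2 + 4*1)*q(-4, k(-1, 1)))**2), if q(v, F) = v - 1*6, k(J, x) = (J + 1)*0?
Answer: -6440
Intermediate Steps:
k(J, x) = 0 (k(J, x) = (1 + J)*0 = 0)
q(v, F) = -6 + v (q(v, F) = v - 6 = -6 + v)
-23*(-120 + ((-2 + 4*1)*q(-4, k(-1, 1)))**2) = -23*(-120 + ((-2 + 4*1)*(-6 - 4))**2) = -23*(-120 + ((-2 + 4)*(-10))**2) = -23*(-120 + (2*(-10))**2) = -23*(-120 + (-20)**2) = -23*(-120 + 400) = -23*280 = -6440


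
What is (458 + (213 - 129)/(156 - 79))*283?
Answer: 1429150/11 ≈ 1.2992e+5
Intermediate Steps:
(458 + (213 - 129)/(156 - 79))*283 = (458 + 84/77)*283 = (458 + 84*(1/77))*283 = (458 + 12/11)*283 = (5050/11)*283 = 1429150/11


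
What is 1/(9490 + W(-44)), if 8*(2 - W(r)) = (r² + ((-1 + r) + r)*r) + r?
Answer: 1/8766 ≈ 0.00011408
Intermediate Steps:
W(r) = 2 - r/8 - r²/8 - r*(-1 + 2*r)/8 (W(r) = 2 - ((r² + ((-1 + r) + r)*r) + r)/8 = 2 - ((r² + (-1 + 2*r)*r) + r)/8 = 2 - ((r² + r*(-1 + 2*r)) + r)/8 = 2 - (r + r² + r*(-1 + 2*r))/8 = 2 + (-r/8 - r²/8 - r*(-1 + 2*r)/8) = 2 - r/8 - r²/8 - r*(-1 + 2*r)/8)
1/(9490 + W(-44)) = 1/(9490 + (2 - 3/8*(-44)²)) = 1/(9490 + (2 - 3/8*1936)) = 1/(9490 + (2 - 726)) = 1/(9490 - 724) = 1/8766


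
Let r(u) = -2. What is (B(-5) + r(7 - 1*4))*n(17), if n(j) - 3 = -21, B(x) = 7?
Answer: -90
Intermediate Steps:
n(j) = -18 (n(j) = 3 - 21 = -18)
(B(-5) + r(7 - 1*4))*n(17) = (7 - 2)*(-18) = 5*(-18) = -90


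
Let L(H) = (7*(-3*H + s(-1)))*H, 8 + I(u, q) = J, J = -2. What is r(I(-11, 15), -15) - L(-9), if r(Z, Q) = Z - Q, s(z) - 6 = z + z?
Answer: 1958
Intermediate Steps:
I(u, q) = -10 (I(u, q) = -8 - 2 = -10)
s(z) = 6 + 2*z (s(z) = 6 + (z + z) = 6 + 2*z)
L(H) = H*(28 - 21*H) (L(H) = (7*(-3*H + (6 + 2*(-1))))*H = (7*(-3*H + (6 - 2)))*H = (7*(-3*H + 4))*H = (7*(4 - 3*H))*H = (28 - 21*H)*H = H*(28 - 21*H))
r(I(-11, 15), -15) - L(-9) = (-10 - 1*(-15)) - 7*(-9)*(4 - 3*(-9)) = (-10 + 15) - 7*(-9)*(4 + 27) = 5 - 7*(-9)*31 = 5 - 1*(-1953) = 5 + 1953 = 1958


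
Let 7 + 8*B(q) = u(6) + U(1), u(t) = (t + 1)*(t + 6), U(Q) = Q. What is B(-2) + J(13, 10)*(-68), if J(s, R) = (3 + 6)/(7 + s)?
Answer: -417/20 ≈ -20.850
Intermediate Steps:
J(s, R) = 9/(7 + s)
u(t) = (1 + t)*(6 + t)
B(q) = 39/4 (B(q) = -7/8 + ((6 + 6² + 7*6) + 1)/8 = -7/8 + ((6 + 36 + 42) + 1)/8 = -7/8 + (84 + 1)/8 = -7/8 + (⅛)*85 = -7/8 + 85/8 = 39/4)
B(-2) + J(13, 10)*(-68) = 39/4 + (9/(7 + 13))*(-68) = 39/4 + (9/20)*(-68) = 39/4 - 153/5 = -417/20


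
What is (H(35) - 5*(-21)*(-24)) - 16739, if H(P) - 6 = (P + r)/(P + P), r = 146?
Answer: -1347529/70 ≈ -19250.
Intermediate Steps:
H(P) = 6 + (146 + P)/(2*P) (H(P) = 6 + (P + 146)/(P + P) = 6 + (146 + P)/((2*P)) = 6 + (146 + P)*(1/(2*P)) = 6 + (146 + P)/(2*P))
(H(35) - 5*(-21)*(-24)) - 16739 = ((13/2 + 73/35) - 5*(-21)*(-24)) - 16739 = ((13/2 + 73*(1/35)) + 105*(-24)) - 16739 = ((13/2 + 73/35) - 2520) - 16739 = (601/70 - 2520) - 16739 = -175799/70 - 16739 = -1347529/70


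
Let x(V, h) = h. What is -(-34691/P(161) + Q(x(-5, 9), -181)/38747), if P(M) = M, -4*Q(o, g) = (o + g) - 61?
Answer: 5376651195/24953068 ≈ 215.47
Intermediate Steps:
Q(o, g) = 61/4 - g/4 - o/4 (Q(o, g) = -((o + g) - 61)/4 = -((g + o) - 61)/4 = -(-61 + g + o)/4 = 61/4 - g/4 - o/4)
-(-34691/P(161) + Q(x(-5, 9), -181)/38747) = -(-34691/161 + (61/4 - 1/4*(-181) - 1/4*9)/38747) = -(-34691*1/161 + (61/4 + 181/4 - 9/4)*(1/38747)) = -(-34691/161 + (233/4)*(1/38747)) = -(-34691/161 + 233/154988) = -1*(-5376651195/24953068) = 5376651195/24953068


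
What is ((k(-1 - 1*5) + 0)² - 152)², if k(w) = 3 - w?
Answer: 5041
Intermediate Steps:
((k(-1 - 1*5) + 0)² - 152)² = (((3 - (-1 - 1*5)) + 0)² - 152)² = (((3 - (-1 - 5)) + 0)² - 152)² = (((3 - 1*(-6)) + 0)² - 152)² = (((3 + 6) + 0)² - 152)² = ((9 + 0)² - 152)² = (9² - 152)² = (81 - 152)² = (-71)² = 5041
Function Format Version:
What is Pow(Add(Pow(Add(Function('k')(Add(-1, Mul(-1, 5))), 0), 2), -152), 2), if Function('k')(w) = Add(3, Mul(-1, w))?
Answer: 5041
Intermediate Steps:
Pow(Add(Pow(Add(Function('k')(Add(-1, Mul(-1, 5))), 0), 2), -152), 2) = Pow(Add(Pow(Add(Add(3, Mul(-1, Add(-1, Mul(-1, 5)))), 0), 2), -152), 2) = Pow(Add(Pow(Add(Add(3, Mul(-1, Add(-1, -5))), 0), 2), -152), 2) = Pow(Add(Pow(Add(Add(3, Mul(-1, -6)), 0), 2), -152), 2) = Pow(Add(Pow(Add(Add(3, 6), 0), 2), -152), 2) = Pow(Add(Pow(Add(9, 0), 2), -152), 2) = Pow(Add(Pow(9, 2), -152), 2) = Pow(Add(81, -152), 2) = Pow(-71, 2) = 5041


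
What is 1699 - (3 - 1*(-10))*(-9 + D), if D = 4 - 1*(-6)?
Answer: 1686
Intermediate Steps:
D = 10 (D = 4 + 6 = 10)
1699 - (3 - 1*(-10))*(-9 + D) = 1699 - (3 - 1*(-10))*(-9 + 10) = 1699 - (3 + 10) = 1699 - 13 = 1686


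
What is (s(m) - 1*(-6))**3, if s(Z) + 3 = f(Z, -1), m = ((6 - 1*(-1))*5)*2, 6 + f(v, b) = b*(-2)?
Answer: -1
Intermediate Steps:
f(v, b) = -6 - 2*b (f(v, b) = -6 + b*(-2) = -6 - 2*b)
m = 70 (m = ((6 + 1)*5)*2 = (7*5)*2 = 35*2 = 70)
s(Z) = -7 (s(Z) = -3 + (-6 - 2*(-1)) = -3 + (-6 + 2) = -3 - 4 = -7)
(s(m) - 1*(-6))**3 = (-7 - 1*(-6))**3 = (-7 + 6)**3 = (-1)**3 = -1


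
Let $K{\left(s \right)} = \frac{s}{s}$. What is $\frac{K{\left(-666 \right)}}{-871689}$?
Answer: $- \frac{1}{871689} \approx -1.1472 \cdot 10^{-6}$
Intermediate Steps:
$K{\left(s \right)} = 1$
$\frac{K{\left(-666 \right)}}{-871689} = 1 \frac{1}{-871689} = 1 \left(- \frac{1}{871689}\right) = - \frac{1}{871689}$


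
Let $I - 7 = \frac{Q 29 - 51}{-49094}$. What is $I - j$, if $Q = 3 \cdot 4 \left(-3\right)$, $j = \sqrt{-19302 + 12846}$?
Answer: $\frac{344753}{49094} - 2 i \sqrt{1614} \approx 7.0223 - 80.349 i$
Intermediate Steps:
$j = 2 i \sqrt{1614}$ ($j = \sqrt{-6456} = 2 i \sqrt{1614} \approx 80.349 i$)
$Q = -36$ ($Q = 12 \left(-3\right) = -36$)
$I = \frac{344753}{49094}$ ($I = 7 + \frac{\left(-36\right) 29 - 51}{-49094} = 7 + \left(-1044 - 51\right) \left(- \frac{1}{49094}\right) = 7 - - \frac{1095}{49094} = 7 + \frac{1095}{49094} = \frac{344753}{49094} \approx 7.0223$)
$I - j = \frac{344753}{49094} - 2 i \sqrt{1614}$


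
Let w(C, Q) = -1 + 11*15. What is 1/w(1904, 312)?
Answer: 1/164 ≈ 0.0060976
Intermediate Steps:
w(C, Q) = 164 (w(C, Q) = -1 + 165 = 164)
1/w(1904, 312) = 1/164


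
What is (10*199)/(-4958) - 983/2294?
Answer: -127551/153698 ≈ -0.82988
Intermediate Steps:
(10*199)/(-4958) - 983/2294 = 1990*(-1/4958) - 983*1/2294 = -995/2479 - 983/2294 = -127551/153698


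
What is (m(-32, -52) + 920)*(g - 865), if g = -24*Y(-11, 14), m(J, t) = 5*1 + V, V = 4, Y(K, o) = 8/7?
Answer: -5803463/7 ≈ -8.2907e+5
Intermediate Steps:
Y(K, o) = 8/7 (Y(K, o) = 8*(1/7) = 8/7)
m(J, t) = 9 (m(J, t) = 5*1 + 4 = 5 + 4 = 9)
g = -192/7 (g = -24*8/7 = -192/7 ≈ -27.429)
(m(-32, -52) + 920)*(g - 865) = (9 + 920)*(-192/7 - 865) = 929*(-6247/7) = -5803463/7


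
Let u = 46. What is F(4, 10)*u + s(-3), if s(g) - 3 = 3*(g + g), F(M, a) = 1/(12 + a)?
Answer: -142/11 ≈ -12.909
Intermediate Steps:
s(g) = 3 + 6*g (s(g) = 3 + 3*(g + g) = 3 + 3*(2*g) = 3 + 6*g)
F(4, 10)*u + s(-3) = 46/(12 + 10) + (3 + 6*(-3)) = 46/22 + (3 - 18) = (1/22)*46 - 15 = 23/11 - 15 = -142/11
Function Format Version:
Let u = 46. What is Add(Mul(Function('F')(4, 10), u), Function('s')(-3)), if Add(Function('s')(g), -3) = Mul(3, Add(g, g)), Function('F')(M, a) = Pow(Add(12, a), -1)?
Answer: Rational(-142, 11) ≈ -12.909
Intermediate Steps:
Function('s')(g) = Add(3, Mul(6, g)) (Function('s')(g) = Add(3, Mul(3, Add(g, g))) = Add(3, Mul(3, Mul(2, g))) = Add(3, Mul(6, g)))
Add(Mul(Function('F')(4, 10), u), Function('s')(-3)) = Add(Mul(Pow(Add(12, 10), -1), 46), Add(3, Mul(6, -3))) = Add(Mul(Pow(22, -1), 46), Add(3, -18)) = Add(Mul(Rational(1, 22), 46), -15) = Add(Rational(23, 11), -15) = Rational(-142, 11)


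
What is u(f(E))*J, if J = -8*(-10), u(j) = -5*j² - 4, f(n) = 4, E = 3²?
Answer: -6720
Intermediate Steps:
E = 9
u(j) = -4 - 5*j²
J = 80
u(f(E))*J = (-4 - 5*4²)*80 = (-4 - 5*16)*80 = (-4 - 80)*80 = -84*80 = -6720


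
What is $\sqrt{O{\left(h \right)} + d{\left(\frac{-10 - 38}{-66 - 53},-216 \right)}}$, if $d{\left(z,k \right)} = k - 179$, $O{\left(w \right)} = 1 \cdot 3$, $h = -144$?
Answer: $14 i \sqrt{2} \approx 19.799 i$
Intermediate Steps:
$O{\left(w \right)} = 3$
$d{\left(z,k \right)} = -179 + k$
$\sqrt{O{\left(h \right)} + d{\left(\frac{-10 - 38}{-66 - 53},-216 \right)}} = \sqrt{3 - 395} = \sqrt{-392} = 14 i \sqrt{2}$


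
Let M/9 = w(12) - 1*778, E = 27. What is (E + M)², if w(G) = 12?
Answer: 47155689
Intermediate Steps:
M = -6894 (M = 9*(12 - 1*778) = 9*(12 - 778) = 9*(-766) = -6894)
(E + M)² = (27 - 6894)² = (-6867)² = 47155689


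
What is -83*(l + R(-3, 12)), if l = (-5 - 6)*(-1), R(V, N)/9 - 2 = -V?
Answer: -4648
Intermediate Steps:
R(V, N) = 18 - 9*V (R(V, N) = 18 + 9*(-V) = 18 - 9*V)
l = 11 (l = -11*(-1) = 11)
-83*(l + R(-3, 12)) = -83*(11 + (18 - 9*(-3))) = -83*(11 + (18 + 27)) = -83*(11 + 45) = -83*56 = -4648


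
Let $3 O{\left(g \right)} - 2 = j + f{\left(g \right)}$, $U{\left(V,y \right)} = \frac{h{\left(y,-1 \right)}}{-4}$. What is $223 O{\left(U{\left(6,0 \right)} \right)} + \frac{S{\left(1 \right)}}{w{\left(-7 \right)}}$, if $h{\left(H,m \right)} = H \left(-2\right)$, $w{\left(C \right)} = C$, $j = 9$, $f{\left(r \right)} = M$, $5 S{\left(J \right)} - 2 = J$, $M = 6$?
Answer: $\frac{132676}{105} \approx 1263.6$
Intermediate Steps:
$S{\left(J \right)} = \frac{2}{5} + \frac{J}{5}$
$f{\left(r \right)} = 6$
$h{\left(H,m \right)} = - 2 H$
$U{\left(V,y \right)} = \frac{y}{2}$ ($U{\left(V,y \right)} = \frac{\left(-2\right) y}{-4} = - 2 y \left(- \frac{1}{4}\right) = \frac{y}{2}$)
$O{\left(g \right)} = \frac{17}{3}$ ($O{\left(g \right)} = \frac{2}{3} + \frac{9 + 6}{3} = \frac{2}{3} + \frac{1}{3} \cdot 15 = \frac{2}{3} + 5 = \frac{17}{3}$)
$223 O{\left(U{\left(6,0 \right)} \right)} + \frac{S{\left(1 \right)}}{w{\left(-7 \right)}} = 223 \cdot \frac{17}{3} + \frac{\frac{2}{5} + \frac{1}{5} \cdot 1}{-7} = \frac{3791}{3} + \left(\frac{2}{5} + \frac{1}{5}\right) \left(- \frac{1}{7}\right) = \frac{3791}{3} + \frac{3}{5} \left(- \frac{1}{7}\right) = \frac{3791}{3} - \frac{3}{35} = \frac{132676}{105}$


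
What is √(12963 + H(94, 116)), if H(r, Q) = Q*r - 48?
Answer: √23819 ≈ 154.33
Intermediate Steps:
H(r, Q) = -48 + Q*r
√(12963 + H(94, 116)) = √(12963 + (-48 + 116*94)) = √(12963 + (-48 + 10904)) = √(12963 + 10856) = √23819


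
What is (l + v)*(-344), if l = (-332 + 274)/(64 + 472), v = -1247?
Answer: 28743350/67 ≈ 4.2901e+5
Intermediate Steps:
l = -29/268 (l = -58/536 = -58*1/536 = -29/268 ≈ -0.10821)
(l + v)*(-344) = (-29/268 - 1247)*(-344) = -334225/268*(-344) = 28743350/67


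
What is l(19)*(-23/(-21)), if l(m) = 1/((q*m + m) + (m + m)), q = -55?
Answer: -23/20748 ≈ -0.0011085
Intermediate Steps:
l(m) = -1/(52*m) (l(m) = 1/((-55*m + m) + (m + m)) = 1/(-54*m + 2*m) = 1/(-52*m) = -1/(52*m))
l(19)*(-23/(-21)) = (-1/52/19)*(-23/(-21)) = (-1/52*1/19)*(-23*(-1/21)) = -1/988*23/21 = -23/20748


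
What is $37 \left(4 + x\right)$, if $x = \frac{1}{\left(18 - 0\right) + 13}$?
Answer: $\frac{4625}{31} \approx 149.19$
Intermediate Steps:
$x = \frac{1}{31}$ ($x = \frac{1}{\left(18 + 0\right) + 13} = \frac{1}{18 + 13} = \frac{1}{31} \approx 0.032258$)
$37 \left(4 + x\right) = 37 \left(4 + \frac{1}{31}\right) = 37 \cdot \frac{125}{31} = \frac{4625}{31}$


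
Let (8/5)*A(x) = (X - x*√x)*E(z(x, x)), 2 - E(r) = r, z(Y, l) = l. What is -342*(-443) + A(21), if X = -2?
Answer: 606119/4 + 1995*√21/8 ≈ 1.5267e+5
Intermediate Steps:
E(r) = 2 - r
A(x) = 5*(-2 - x^(3/2))*(2 - x)/8 (A(x) = 5*((-2 - x*√x)*(2 - x))/8 = 5*((-2 - x^(3/2))*(2 - x))/8 = 5*(-2 - x^(3/2))*(2 - x)/8)
-342*(-443) + A(21) = -342*(-443) + 5*(-2 + 21)*(2 + 21^(3/2))/8 = 151506 + (5/8)*19*(2 + 21*√21) = 151506 + (95/4 + 1995*√21/8) = 606119/4 + 1995*√21/8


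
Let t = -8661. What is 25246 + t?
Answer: 16585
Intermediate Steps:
25246 + t = 25246 - 8661 = 16585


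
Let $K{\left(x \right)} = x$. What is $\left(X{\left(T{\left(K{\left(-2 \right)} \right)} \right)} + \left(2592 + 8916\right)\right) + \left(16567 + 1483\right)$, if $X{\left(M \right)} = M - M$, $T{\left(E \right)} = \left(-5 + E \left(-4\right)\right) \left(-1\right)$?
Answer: $29558$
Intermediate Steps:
$T{\left(E \right)} = 5 + 4 E$ ($T{\left(E \right)} = \left(-5 - 4 E\right) \left(-1\right) = 5 + 4 E$)
$X{\left(M \right)} = 0$
$\left(X{\left(T{\left(K{\left(-2 \right)} \right)} \right)} + \left(2592 + 8916\right)\right) + \left(16567 + 1483\right) = \left(0 + \left(2592 + 8916\right)\right) + \left(16567 + 1483\right) = \left(0 + 11508\right) + 18050 = 11508 + 18050 = 29558$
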